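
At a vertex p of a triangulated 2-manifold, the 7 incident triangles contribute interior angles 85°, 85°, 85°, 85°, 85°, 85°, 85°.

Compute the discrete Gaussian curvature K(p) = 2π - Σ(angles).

Sum of angles = 595°. K = 360° - 595° = -235°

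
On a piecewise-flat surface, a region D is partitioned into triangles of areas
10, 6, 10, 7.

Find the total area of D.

10 + 6 + 10 + 7 = 33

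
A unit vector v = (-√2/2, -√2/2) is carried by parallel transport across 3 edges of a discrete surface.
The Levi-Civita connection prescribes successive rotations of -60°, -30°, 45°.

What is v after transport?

Total rotation: (-60°) + (-30°) + 45° = -45°. Final vector: (-1, 0)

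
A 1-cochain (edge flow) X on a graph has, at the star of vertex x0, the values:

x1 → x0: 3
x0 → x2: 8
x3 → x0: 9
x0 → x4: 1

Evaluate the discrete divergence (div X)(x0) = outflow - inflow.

Divergence = sum of outgoing flows = (-3) + 8 + (-9) + 1 = -3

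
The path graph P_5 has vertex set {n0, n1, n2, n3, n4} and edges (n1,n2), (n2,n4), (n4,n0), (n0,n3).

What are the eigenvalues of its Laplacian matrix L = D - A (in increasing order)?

The path graph P_n has Laplacian eigenvalues λ_k = 2 − 2cos(kπ/n), k = 0, 1, …, n−1. Here n = 5:
k=0: 2 − 2cos(0) = 0.0; k=1: 2 − 2cos(π/5) = 0.382; k=2: 2 − 2cos(2π/5) = 1.382; k=3: 2 − 2cos(3π/5) = 2.618; k=4: 2 − 2cos(4π/5) = 3.618.
Laplacian eigenvalues (increasing order): [0.0, 0.382, 1.382, 2.618, 3.618]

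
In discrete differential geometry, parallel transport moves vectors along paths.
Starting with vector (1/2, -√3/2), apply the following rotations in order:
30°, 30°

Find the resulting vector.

Total rotation: 30° + 30° = 60°. Final vector: (1, 0)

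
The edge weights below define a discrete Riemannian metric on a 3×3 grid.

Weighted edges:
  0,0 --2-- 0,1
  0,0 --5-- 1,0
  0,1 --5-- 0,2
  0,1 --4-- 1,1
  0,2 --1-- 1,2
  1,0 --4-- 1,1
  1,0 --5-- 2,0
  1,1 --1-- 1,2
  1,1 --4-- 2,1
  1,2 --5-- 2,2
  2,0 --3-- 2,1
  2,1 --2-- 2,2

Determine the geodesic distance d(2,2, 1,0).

Shortest path: 2,2 → 2,1 → 2,0 → 1,0, total weight = 10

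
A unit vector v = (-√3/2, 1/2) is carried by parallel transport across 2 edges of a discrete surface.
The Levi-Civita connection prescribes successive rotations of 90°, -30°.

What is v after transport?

Total rotation: 90° + (-30°) = 60°. Final vector: (-0.8660, -0.5000)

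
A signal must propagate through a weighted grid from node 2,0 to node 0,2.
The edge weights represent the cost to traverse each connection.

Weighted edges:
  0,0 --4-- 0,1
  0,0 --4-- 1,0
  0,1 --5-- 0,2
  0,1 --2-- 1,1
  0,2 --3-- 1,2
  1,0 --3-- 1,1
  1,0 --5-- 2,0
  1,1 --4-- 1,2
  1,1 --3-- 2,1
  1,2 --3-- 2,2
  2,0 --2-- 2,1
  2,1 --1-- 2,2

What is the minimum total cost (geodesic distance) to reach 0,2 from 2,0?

Shortest path: 2,0 → 2,1 → 2,2 → 1,2 → 0,2, total weight = 9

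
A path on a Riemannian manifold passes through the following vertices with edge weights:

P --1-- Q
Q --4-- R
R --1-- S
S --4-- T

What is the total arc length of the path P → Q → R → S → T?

Arc length = 1 + 4 + 1 + 4 = 10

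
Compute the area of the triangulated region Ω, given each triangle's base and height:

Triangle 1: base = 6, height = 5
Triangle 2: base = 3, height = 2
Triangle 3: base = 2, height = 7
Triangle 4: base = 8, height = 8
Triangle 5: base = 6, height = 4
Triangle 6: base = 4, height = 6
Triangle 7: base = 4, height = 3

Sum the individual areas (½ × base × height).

(1/2)×6×5 + (1/2)×3×2 + (1/2)×2×7 + (1/2)×8×8 + (1/2)×6×4 + (1/2)×4×6 + (1/2)×4×3 = 87.0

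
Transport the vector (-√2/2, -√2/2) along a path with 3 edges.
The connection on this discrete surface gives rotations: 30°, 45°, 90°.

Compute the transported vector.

Total rotation: 30° + 45° + 90° = 165°. Final vector: (0.8660, 0.5000)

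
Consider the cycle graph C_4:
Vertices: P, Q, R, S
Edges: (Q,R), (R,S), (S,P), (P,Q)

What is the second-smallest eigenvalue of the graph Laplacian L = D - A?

The cycle graph C_n has Laplacian eigenvalues λ_k = 2 − 2cos(2πk/n), k = 0, 1, …, n−1. Here n = 4:
k=0: 2 − 2cos(0) = 0.0; k=1: 2 − 2cos(π/2) = 2.0; k=2: 2 − 2cos(π) = 4.0; k=3: 2 − 2cos(3π/2) = 2.0.
Laplacian eigenvalues: [0.0, 2.0, 2.0, 4.0]. Algebraic connectivity (smallest non-zero eigenvalue) = 2.0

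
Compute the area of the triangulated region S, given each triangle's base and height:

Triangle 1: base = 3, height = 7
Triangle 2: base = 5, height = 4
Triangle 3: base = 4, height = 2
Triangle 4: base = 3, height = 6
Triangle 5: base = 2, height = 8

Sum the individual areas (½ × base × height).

(1/2)×3×7 + (1/2)×5×4 + (1/2)×4×2 + (1/2)×3×6 + (1/2)×2×8 = 41.5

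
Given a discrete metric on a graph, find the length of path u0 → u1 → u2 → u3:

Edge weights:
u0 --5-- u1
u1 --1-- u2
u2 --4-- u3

Arc length = 5 + 1 + 4 = 10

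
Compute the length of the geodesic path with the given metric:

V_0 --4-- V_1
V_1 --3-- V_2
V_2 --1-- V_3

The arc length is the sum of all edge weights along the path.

Arc length = 4 + 3 + 1 = 8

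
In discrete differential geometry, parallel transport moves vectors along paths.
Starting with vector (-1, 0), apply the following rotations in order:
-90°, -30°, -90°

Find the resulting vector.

Total rotation: (-90°) + (-30°) + (-90°) = -210° ≡ 150° (mod 360°). Final vector: (0.8660, -0.5000)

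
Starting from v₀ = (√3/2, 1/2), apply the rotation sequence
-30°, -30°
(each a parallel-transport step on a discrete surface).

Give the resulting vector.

Total rotation: (-30°) + (-30°) = -60°. Final vector: (0.8660, -0.5000)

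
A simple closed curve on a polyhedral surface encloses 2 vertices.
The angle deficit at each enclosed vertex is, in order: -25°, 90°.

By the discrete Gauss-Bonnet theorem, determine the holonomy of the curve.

Holonomy = total enclosed curvature = (-25°) + 90° = 65°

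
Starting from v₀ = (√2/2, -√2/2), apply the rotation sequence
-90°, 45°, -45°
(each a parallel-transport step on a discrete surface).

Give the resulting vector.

Total rotation: (-90°) + 45° + (-45°) = -90°. Final vector: (-0.7071, -0.7071)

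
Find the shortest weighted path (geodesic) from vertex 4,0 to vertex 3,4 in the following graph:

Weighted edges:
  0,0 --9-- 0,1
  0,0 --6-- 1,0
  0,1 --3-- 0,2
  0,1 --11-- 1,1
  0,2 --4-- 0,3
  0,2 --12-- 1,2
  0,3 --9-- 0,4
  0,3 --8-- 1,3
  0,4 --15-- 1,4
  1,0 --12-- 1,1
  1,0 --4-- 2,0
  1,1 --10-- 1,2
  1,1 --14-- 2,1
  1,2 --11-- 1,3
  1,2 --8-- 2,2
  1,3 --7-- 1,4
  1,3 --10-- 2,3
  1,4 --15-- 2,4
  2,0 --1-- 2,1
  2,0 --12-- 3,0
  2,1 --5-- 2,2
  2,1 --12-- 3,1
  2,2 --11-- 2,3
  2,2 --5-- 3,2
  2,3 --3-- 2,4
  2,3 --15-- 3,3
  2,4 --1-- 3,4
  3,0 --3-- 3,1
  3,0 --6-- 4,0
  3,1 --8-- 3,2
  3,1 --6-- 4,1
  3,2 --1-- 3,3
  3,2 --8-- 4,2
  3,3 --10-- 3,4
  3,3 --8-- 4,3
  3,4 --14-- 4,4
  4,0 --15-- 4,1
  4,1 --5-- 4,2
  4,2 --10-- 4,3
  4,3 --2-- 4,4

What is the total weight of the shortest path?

Shortest path: 4,0 → 3,0 → 3,1 → 3,2 → 3,3 → 3,4, total weight = 28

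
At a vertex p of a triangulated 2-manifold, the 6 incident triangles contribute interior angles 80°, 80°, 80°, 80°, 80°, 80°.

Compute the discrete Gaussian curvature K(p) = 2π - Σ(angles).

Sum of angles = 480°. K = 360° - 480° = -120°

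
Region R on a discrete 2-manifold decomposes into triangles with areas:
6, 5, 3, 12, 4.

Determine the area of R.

6 + 5 + 3 + 12 + 4 = 30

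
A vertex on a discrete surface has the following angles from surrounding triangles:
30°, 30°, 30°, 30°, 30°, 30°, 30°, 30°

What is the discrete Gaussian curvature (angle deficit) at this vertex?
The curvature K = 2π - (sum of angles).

Sum of angles = 240°. K = 360° - 240° = 120° = 2π/3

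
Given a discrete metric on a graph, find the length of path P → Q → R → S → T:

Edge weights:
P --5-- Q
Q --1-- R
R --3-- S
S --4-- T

Arc length = 5 + 1 + 3 + 4 = 13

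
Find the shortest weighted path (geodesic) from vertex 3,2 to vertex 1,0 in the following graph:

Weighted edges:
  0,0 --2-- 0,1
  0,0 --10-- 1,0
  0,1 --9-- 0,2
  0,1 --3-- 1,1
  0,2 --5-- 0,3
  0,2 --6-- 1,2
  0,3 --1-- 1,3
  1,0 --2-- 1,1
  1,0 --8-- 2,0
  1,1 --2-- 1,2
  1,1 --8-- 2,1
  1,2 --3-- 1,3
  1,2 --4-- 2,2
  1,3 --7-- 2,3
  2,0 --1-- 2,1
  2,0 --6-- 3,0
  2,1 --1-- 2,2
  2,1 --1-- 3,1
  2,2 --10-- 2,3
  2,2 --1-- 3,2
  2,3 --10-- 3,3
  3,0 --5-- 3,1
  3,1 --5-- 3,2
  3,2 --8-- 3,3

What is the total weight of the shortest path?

Shortest path: 3,2 → 2,2 → 1,2 → 1,1 → 1,0, total weight = 9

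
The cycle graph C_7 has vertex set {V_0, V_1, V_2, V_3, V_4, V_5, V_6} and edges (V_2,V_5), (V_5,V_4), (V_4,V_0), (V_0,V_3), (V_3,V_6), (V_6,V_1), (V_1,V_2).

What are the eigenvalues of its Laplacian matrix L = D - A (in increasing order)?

The cycle graph C_n has Laplacian eigenvalues λ_k = 2 − 2cos(2πk/n), k = 0, 1, …, n−1. Here n = 7:
k=0: 2 − 2cos(0) = 0.0; k=1: 2 − 2cos(2π/7) = 0.753; k=2: 2 − 2cos(4π/7) = 2.445; k=3: 2 − 2cos(6π/7) = 3.8019; k=4: 2 − 2cos(8π/7) = 3.8019; k=5: 2 − 2cos(10π/7) = 2.445; k=6: 2 − 2cos(12π/7) = 0.753.
Laplacian eigenvalues (increasing order): [0.0, 0.753, 0.753, 2.445, 2.445, 3.8019, 3.8019]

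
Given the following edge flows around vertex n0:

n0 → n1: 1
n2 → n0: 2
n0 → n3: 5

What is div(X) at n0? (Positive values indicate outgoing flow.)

Divergence = sum of outgoing flows = 1 + (-2) + 5 = 4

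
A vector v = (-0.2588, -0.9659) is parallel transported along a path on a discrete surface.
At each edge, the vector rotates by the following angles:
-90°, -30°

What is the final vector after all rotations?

Total rotation: (-90°) + (-30°) = -120°. Final vector: (-0.7071, 0.7071)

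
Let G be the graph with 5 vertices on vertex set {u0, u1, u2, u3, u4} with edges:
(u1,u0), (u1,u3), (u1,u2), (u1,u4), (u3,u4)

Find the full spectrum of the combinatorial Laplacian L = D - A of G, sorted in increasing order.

Degrees: deg(u0) = 1, deg(u1) = 4, deg(u2) = 1, deg(u3) = 2, deg(u4) = 2.
L = D − A with rows/columns ordered (u0, u1, u2, u3, u4):
  [ 1, -1,  0,  0,  0]
  [-1,  4, -1, -1, -1]
  [ 0, -1,  1,  0,  0]
  [ 0, -1,  0,  2, -1]
  [ 0, -1,  0, -1,  2]
Characteristic polynomial: det(λI − L) = λ(λ − 1)²(λ − 3)(λ − 5).
Roots: λ = 0; (λ − 1) = 0 ⇒ λ = 1 (multiplicity 2); (λ − 3) = 0 ⇒ λ = 3; (λ − 5) = 0 ⇒ λ = 5.
(Check: the roots sum (with multiplicity) to 10, matching trace L = Σdeg = 2·5 = 10.)
Laplacian eigenvalues (increasing order): [0.0, 1.0, 1.0, 3.0, 5.0]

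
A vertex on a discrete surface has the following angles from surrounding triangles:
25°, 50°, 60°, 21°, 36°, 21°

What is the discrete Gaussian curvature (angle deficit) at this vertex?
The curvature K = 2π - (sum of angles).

Sum of angles = 213°. K = 360° - 213° = 147° = 49π/60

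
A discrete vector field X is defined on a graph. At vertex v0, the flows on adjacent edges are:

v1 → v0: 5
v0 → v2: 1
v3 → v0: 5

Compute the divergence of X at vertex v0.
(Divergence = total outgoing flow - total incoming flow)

Divergence = sum of outgoing flows = (-5) + 1 + (-5) = -9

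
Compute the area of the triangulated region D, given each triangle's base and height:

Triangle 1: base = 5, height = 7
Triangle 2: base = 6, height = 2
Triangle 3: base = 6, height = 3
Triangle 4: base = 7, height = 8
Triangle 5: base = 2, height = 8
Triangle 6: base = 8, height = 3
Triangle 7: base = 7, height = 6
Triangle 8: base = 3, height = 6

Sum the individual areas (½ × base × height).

(1/2)×5×7 + (1/2)×6×2 + (1/2)×6×3 + (1/2)×7×8 + (1/2)×2×8 + (1/2)×8×3 + (1/2)×7×6 + (1/2)×3×6 = 110.5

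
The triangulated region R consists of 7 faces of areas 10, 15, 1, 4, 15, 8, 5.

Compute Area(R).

10 + 15 + 1 + 4 + 15 + 8 + 5 = 58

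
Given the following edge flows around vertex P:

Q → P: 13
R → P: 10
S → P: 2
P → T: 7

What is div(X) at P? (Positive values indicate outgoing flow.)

Divergence = sum of outgoing flows = (-13) + (-10) + (-2) + 7 = -18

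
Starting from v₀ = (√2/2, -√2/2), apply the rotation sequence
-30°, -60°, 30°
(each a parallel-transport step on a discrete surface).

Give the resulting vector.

Total rotation: (-30°) + (-60°) + 30° = -60°. Final vector: (-0.2588, -0.9659)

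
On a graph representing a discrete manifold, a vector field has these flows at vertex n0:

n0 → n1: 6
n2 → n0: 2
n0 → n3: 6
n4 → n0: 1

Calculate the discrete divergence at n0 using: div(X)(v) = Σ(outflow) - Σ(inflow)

Divergence = sum of outgoing flows = 6 + (-2) + 6 + (-1) = 9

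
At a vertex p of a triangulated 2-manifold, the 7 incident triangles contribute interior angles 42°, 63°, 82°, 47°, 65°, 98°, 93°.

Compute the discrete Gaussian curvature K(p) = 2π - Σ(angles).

Sum of angles = 490°. K = 360° - 490° = -130° = -13π/18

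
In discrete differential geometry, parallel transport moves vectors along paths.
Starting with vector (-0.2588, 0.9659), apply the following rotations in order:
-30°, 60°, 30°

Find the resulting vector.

Total rotation: (-30°) + 60° + 30° = 60°. Final vector: (-0.9659, 0.2588)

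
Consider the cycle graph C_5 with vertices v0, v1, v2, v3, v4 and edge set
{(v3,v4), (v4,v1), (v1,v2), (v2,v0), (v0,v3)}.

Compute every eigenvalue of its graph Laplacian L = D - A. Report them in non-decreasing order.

The cycle graph C_n has Laplacian eigenvalues λ_k = 2 − 2cos(2πk/n), k = 0, 1, …, n−1. Here n = 5:
k=0: 2 − 2cos(0) = 0.0; k=1: 2 − 2cos(2π/5) = 1.382; k=2: 2 − 2cos(4π/5) = 3.618; k=3: 2 − 2cos(6π/5) = 3.618; k=4: 2 − 2cos(8π/5) = 1.382.
Laplacian eigenvalues (increasing order): [0.0, 1.382, 1.382, 3.618, 3.618]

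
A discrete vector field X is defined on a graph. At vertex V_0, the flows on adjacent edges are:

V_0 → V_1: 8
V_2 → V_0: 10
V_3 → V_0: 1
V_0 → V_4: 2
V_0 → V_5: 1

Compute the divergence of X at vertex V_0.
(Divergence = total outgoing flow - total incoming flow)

Divergence = sum of outgoing flows = 8 + (-10) + (-1) + 2 + 1 = 0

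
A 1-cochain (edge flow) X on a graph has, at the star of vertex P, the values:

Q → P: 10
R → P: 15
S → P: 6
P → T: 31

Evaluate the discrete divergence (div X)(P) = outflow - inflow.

Divergence = sum of outgoing flows = (-10) + (-15) + (-6) + 31 = 0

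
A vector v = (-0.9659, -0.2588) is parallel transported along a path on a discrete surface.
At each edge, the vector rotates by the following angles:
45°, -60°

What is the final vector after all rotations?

Total rotation: 45° + (-60°) = -15°. Final vector: (-1, 0)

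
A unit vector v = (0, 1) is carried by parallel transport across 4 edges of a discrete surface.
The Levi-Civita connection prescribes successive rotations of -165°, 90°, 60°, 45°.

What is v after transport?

Total rotation: (-165°) + 90° + 60° + 45° = 30°. Final vector: (-0.5000, 0.8660)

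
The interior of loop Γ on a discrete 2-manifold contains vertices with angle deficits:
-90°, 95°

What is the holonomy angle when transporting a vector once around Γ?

Holonomy = total enclosed curvature = (-90°) + 95° = 5°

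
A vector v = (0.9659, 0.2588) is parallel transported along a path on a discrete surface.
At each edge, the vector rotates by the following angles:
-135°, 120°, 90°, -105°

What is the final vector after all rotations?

Total rotation: (-135°) + 120° + 90° + (-105°) = -30°. Final vector: (0.9659, -0.2588)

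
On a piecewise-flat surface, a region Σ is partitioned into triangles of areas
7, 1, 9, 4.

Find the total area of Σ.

7 + 1 + 9 + 4 = 21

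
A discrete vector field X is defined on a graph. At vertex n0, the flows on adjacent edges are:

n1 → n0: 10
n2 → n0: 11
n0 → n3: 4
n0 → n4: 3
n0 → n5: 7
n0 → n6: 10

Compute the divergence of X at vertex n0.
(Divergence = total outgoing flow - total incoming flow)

Divergence = sum of outgoing flows = (-10) + (-11) + 4 + 3 + 7 + 10 = 3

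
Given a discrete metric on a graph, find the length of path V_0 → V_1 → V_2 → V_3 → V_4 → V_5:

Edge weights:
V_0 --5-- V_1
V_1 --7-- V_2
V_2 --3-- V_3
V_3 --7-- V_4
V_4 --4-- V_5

Arc length = 5 + 7 + 3 + 7 + 4 = 26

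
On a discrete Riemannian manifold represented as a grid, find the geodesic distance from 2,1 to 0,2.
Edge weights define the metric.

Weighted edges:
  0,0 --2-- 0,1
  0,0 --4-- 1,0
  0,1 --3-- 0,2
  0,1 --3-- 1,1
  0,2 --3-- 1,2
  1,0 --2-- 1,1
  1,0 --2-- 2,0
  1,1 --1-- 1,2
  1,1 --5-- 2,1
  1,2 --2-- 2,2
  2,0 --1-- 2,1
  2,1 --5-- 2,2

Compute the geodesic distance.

Shortest path: 2,1 → 1,1 → 1,2 → 0,2, total weight = 9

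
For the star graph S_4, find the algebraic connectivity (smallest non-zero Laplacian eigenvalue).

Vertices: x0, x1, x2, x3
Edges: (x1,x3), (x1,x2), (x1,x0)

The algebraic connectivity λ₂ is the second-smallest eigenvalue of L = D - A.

The star S_4 is the complete bipartite graph K_{1,3} (one hub of degree 3, 3 leaves of degree 1). The Laplacian spectrum of K_{p,q} is 0, p (multiplicity q−1), q (multiplicity p−1), p+q. With p = 1, q = 3: 0 once, 1 with multiplicity 2, and 4 once. (Check: trace L = sum of degrees = 6 = 2·1 + 4.)
Laplacian eigenvalues: [0.0, 1.0, 1.0, 4.0]. Algebraic connectivity (smallest non-zero eigenvalue) = 1.0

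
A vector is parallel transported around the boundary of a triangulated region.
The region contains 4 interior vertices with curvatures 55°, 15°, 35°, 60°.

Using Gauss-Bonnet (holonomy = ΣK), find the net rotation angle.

Holonomy = total enclosed curvature = 55° + 15° + 35° + 60° = 165°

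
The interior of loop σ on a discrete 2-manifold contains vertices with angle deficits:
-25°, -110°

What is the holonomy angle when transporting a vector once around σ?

Holonomy = total enclosed curvature = (-25°) + (-110°) = -135°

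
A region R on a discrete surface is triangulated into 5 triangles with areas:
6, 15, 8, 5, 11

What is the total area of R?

6 + 15 + 8 + 5 + 11 = 45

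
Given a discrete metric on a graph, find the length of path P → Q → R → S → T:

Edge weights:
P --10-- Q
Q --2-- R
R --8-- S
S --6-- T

Arc length = 10 + 2 + 8 + 6 = 26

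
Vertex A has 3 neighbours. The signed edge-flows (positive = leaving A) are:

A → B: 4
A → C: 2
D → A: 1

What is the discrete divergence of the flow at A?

Divergence = sum of outgoing flows = 4 + 2 + (-1) = 5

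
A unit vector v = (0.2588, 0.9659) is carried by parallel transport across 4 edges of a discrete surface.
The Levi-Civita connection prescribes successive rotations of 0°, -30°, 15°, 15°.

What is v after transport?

Total rotation: 0° + (-30°) + 15° + 15° = 0°. Final vector: (0.2588, 0.9659)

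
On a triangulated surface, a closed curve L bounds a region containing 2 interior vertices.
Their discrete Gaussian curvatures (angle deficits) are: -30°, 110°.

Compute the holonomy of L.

Holonomy = total enclosed curvature = (-30°) + 110° = 80°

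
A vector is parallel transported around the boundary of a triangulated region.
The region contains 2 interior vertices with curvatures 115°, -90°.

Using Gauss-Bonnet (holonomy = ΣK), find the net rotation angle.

Holonomy = total enclosed curvature = 115° + (-90°) = 25°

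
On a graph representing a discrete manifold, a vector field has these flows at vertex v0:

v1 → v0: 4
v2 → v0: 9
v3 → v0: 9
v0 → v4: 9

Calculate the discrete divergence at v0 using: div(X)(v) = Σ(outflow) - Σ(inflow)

Divergence = sum of outgoing flows = (-4) + (-9) + (-9) + 9 = -13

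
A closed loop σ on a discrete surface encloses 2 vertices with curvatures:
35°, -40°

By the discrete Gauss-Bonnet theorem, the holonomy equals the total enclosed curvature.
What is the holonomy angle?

Holonomy = total enclosed curvature = 35° + (-40°) = -5°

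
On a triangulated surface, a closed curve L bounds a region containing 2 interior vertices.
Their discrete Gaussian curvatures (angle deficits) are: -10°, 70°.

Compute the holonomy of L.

Holonomy = total enclosed curvature = (-10°) + 70° = 60°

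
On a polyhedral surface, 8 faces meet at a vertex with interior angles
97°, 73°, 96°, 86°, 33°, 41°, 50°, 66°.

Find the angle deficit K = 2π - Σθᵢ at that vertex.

Sum of angles = 542°. K = 360° - 542° = -182° = -91π/90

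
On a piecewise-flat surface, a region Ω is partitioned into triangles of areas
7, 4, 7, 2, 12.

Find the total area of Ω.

7 + 4 + 7 + 2 + 12 = 32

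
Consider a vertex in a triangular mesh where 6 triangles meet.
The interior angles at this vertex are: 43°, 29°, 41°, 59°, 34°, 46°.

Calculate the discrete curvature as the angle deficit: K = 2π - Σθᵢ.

Sum of angles = 252°. K = 360° - 252° = 108° = 3π/5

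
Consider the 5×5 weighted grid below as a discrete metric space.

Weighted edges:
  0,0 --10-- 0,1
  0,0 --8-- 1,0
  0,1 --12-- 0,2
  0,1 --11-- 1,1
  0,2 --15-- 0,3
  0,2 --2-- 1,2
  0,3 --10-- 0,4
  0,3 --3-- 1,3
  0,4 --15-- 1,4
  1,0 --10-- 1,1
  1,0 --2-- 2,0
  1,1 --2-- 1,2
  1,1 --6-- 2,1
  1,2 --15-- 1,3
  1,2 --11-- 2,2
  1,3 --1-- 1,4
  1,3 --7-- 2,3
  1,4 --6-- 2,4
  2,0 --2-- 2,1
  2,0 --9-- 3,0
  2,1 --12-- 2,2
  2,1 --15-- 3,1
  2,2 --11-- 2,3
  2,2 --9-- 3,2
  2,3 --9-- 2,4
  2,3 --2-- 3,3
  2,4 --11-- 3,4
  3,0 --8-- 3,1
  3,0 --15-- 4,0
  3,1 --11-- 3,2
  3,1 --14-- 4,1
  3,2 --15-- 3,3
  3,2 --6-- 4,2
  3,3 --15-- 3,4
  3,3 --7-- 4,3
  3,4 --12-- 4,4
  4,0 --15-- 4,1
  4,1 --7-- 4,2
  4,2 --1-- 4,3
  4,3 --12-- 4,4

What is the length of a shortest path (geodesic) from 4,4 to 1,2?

Shortest path: 4,4 → 4,3 → 4,2 → 3,2 → 2,2 → 1,2, total weight = 39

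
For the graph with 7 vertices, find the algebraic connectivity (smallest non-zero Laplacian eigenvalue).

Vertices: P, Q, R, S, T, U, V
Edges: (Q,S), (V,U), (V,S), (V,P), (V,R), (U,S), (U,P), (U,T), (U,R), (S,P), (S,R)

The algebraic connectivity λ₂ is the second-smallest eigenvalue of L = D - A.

Degrees: deg(P) = 3, deg(Q) = 1, deg(R) = 3, deg(S) = 5, deg(T) = 1, deg(U) = 5, deg(V) = 4.
L = D − A with rows/columns ordered (P, Q, R, S, T, U, V):
  [ 3,  0,  0, -1,  0, -1, -1]
  [ 0,  1,  0, -1,  0,  0,  0]
  [ 0,  0,  3, -1,  0, -1, -1]
  [-1, -1, -1,  5,  0, -1, -1]
  [ 0,  0,  0,  0,  1, -1,  0]
  [-1,  0, -1, -1, -1,  5, -1]
  [-1,  0, -1, -1,  0, -1,  4]
Characteristic polynomial: det(λI − L) = λ(λ² − 7λ + 5)(λ² − 7λ + 7)(λ − 3)(λ − 5).
Roots: λ = 0; (λ² − 7λ + 5) = 0 ⇒ λ = (7 ± √29)/2 ≈ 0.8074, 6.1926; (λ² − 7λ + 7) = 0 ⇒ λ = (7 ± √21)/2 ≈ 1.2087, 5.7913; (λ − 3) = 0 ⇒ λ = 3; (λ − 5) = 0 ⇒ λ = 5.
(Check: the roots sum (with multiplicity) to 22, matching trace L = Σdeg = 2·11 = 22.)
Laplacian eigenvalues: [0.0, 0.8074, 1.2087, 3.0, 5.0, 5.7913, 6.1926]. Algebraic connectivity (smallest non-zero eigenvalue) = 0.8074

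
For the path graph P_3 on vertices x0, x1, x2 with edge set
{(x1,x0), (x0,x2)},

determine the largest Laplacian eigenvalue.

The path graph P_n has Laplacian eigenvalues λ_k = 2 − 2cos(kπ/n), k = 0, 1, …, n−1. Here n = 3:
k=0: 2 − 2cos(0) = 0.0; k=1: 2 − 2cos(π/3) = 1.0; k=2: 2 − 2cos(2π/3) = 3.0.
Laplacian eigenvalues: [0.0, 1.0, 3.0]. Largest eigenvalue (spectral radius) = 3.0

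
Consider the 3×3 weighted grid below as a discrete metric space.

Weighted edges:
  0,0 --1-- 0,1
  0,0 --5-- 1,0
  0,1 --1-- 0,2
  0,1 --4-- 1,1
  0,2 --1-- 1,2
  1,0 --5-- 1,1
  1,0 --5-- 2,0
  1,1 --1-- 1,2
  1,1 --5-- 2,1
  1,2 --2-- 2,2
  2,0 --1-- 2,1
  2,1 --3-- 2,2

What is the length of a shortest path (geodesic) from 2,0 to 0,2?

Shortest path: 2,0 → 2,1 → 2,2 → 1,2 → 0,2, total weight = 7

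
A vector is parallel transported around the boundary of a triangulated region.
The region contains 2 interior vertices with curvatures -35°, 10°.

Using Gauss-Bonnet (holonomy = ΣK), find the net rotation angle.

Holonomy = total enclosed curvature = (-35°) + 10° = -25°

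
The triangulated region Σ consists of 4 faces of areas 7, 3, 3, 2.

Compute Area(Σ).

7 + 3 + 3 + 2 = 15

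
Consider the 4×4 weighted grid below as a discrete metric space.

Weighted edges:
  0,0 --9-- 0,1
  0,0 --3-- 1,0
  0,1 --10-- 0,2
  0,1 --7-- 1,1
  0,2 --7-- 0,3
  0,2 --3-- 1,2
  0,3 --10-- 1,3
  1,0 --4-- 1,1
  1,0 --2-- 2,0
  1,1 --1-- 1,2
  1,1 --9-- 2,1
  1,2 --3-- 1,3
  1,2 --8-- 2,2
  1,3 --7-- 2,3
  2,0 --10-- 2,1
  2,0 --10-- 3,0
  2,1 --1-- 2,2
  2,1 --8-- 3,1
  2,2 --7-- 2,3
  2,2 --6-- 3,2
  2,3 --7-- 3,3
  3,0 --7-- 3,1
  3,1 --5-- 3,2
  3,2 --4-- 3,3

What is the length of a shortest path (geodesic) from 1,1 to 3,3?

Shortest path: 1,1 → 1,2 → 1,3 → 2,3 → 3,3, total weight = 18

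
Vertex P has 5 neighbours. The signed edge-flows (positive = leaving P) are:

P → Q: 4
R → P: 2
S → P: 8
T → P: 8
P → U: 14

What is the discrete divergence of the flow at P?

Divergence = sum of outgoing flows = 4 + (-2) + (-8) + (-8) + 14 = 0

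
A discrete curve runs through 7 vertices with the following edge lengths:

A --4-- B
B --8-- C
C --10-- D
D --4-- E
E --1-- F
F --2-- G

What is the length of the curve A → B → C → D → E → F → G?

Arc length = 4 + 8 + 10 + 4 + 1 + 2 = 29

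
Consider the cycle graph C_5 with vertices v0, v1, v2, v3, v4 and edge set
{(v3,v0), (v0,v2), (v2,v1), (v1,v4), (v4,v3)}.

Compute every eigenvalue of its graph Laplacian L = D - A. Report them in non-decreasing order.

The cycle graph C_n has Laplacian eigenvalues λ_k = 2 − 2cos(2πk/n), k = 0, 1, …, n−1. Here n = 5:
k=0: 2 − 2cos(0) = 0.0; k=1: 2 − 2cos(2π/5) = 1.382; k=2: 2 − 2cos(4π/5) = 3.618; k=3: 2 − 2cos(6π/5) = 3.618; k=4: 2 − 2cos(8π/5) = 1.382.
Laplacian eigenvalues (increasing order): [0.0, 1.382, 1.382, 3.618, 3.618]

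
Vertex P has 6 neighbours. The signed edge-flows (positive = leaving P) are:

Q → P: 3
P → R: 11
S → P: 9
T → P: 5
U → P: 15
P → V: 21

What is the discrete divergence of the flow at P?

Divergence = sum of outgoing flows = (-3) + 11 + (-9) + (-5) + (-15) + 21 = 0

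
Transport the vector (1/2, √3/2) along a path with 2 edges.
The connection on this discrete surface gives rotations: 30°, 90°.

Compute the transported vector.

Total rotation: 30° + 90° = 120°. Final vector: (-1, 0)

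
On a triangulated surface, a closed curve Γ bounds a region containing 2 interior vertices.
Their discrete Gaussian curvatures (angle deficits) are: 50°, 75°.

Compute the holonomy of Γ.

Holonomy = total enclosed curvature = 50° + 75° = 125°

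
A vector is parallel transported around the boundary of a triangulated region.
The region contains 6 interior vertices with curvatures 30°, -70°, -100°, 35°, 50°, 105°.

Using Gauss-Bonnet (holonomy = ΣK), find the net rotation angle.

Holonomy = total enclosed curvature = 30° + (-70°) + (-100°) + 35° + 50° + 105° = 50°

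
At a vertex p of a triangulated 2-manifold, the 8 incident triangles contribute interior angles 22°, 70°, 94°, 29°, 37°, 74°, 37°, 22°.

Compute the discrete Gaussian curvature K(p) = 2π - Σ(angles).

Sum of angles = 385°. K = 360° - 385° = -25° = -5π/36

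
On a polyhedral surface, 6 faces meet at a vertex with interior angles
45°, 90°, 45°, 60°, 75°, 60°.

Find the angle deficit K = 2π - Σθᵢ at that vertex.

Sum of angles = 375°. K = 360° - 375° = -15°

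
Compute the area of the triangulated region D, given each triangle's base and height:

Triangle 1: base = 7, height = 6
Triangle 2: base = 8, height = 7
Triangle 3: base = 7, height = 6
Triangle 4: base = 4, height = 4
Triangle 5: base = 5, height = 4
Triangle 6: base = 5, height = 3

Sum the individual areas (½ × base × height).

(1/2)×7×6 + (1/2)×8×7 + (1/2)×7×6 + (1/2)×4×4 + (1/2)×5×4 + (1/2)×5×3 = 95.5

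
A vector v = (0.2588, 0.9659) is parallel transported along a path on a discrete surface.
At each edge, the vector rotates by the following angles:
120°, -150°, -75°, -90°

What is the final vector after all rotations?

Total rotation: 120° + (-150°) + (-75°) + (-90°) = -195° ≡ 165° (mod 360°). Final vector: (-0.5000, -0.8660)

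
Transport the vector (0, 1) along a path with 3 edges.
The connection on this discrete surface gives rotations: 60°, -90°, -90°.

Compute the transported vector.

Total rotation: 60° + (-90°) + (-90°) = -120°. Final vector: (0.8660, -0.5000)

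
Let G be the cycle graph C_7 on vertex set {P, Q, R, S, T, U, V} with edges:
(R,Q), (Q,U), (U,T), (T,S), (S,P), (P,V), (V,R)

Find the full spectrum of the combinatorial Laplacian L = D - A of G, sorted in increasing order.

The cycle graph C_n has Laplacian eigenvalues λ_k = 2 − 2cos(2πk/n), k = 0, 1, …, n−1. Here n = 7:
k=0: 2 − 2cos(0) = 0.0; k=1: 2 − 2cos(2π/7) = 0.753; k=2: 2 − 2cos(4π/7) = 2.445; k=3: 2 − 2cos(6π/7) = 3.8019; k=4: 2 − 2cos(8π/7) = 3.8019; k=5: 2 − 2cos(10π/7) = 2.445; k=6: 2 − 2cos(12π/7) = 0.753.
Laplacian eigenvalues (increasing order): [0.0, 0.753, 0.753, 2.445, 2.445, 3.8019, 3.8019]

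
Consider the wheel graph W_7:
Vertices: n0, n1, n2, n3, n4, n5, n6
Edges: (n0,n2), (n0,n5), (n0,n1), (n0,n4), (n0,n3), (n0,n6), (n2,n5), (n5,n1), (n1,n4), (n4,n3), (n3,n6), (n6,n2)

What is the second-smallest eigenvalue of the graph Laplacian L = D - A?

The wheel W_7 is the join K_1 ∨ C_6 (a hub joined to every vertex of a cycle of length 6). For a join G ∨ H (G on p vertices, H on q vertices) the Laplacian spectrum is 0, p+q, the eigenvalues of L(G) other than one 0 each shifted by +q, and the eigenvalues of L(H) other than one 0 each shifted by +p. With G = K_1 (p = 1, nothing left after dropping its 0) and H = C_6 (q = 6, eigenvalues 2 − 2cos(2πk/6), k = 0, …, 5; drop k = 0), the spectrum of W_7 is 0, 7, and 1 + (2 − 2cos(2πk/6)) = 3 − 2cos(2πk/6) for k = 1, …, 5:
k=1: 3 − 2cos(π/3) = 2.0; k=2: 3 − 2cos(2π/3) = 4.0; k=3: 3 − 2cos(π) = 5.0; k=4: 3 − 2cos(4π/3) = 4.0; k=5: 3 − 2cos(5π/3) = 2.0.
Laplacian eigenvalues: [0.0, 2.0, 2.0, 4.0, 4.0, 5.0, 7.0]. Algebraic connectivity (smallest non-zero eigenvalue) = 2.0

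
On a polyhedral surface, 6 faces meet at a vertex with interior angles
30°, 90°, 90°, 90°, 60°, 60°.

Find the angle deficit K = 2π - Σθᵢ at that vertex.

Sum of angles = 420°. K = 360° - 420° = -60°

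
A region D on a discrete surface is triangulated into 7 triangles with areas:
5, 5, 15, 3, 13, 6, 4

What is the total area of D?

5 + 5 + 15 + 3 + 13 + 6 + 4 = 51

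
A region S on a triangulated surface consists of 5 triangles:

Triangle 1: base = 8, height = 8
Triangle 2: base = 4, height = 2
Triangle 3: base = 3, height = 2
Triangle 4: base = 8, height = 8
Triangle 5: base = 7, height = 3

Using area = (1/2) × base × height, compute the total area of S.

(1/2)×8×8 + (1/2)×4×2 + (1/2)×3×2 + (1/2)×8×8 + (1/2)×7×3 = 81.5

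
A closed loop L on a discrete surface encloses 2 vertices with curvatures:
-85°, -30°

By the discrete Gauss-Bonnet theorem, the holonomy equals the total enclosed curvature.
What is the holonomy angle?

Holonomy = total enclosed curvature = (-85°) + (-30°) = -115°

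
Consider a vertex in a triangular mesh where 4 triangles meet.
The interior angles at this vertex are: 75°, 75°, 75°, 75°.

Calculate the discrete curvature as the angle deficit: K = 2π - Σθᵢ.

Sum of angles = 300°. K = 360° - 300° = 60° = π/3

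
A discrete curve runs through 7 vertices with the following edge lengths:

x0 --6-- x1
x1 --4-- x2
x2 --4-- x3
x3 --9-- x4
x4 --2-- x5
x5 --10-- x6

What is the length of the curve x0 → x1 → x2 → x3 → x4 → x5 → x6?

Arc length = 6 + 4 + 4 + 9 + 2 + 10 = 35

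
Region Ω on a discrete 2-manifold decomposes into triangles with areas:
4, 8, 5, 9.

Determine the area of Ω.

4 + 8 + 5 + 9 = 26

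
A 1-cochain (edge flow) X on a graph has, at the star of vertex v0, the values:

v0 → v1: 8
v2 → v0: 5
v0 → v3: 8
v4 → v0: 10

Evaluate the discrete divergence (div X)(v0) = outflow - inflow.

Divergence = sum of outgoing flows = 8 + (-5) + 8 + (-10) = 1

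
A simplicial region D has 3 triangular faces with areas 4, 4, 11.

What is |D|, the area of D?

4 + 4 + 11 = 19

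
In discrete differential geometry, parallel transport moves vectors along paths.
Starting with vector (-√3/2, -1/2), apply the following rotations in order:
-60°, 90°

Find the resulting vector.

Total rotation: (-60°) + 90° = 30°. Final vector: (-0.5000, -0.8660)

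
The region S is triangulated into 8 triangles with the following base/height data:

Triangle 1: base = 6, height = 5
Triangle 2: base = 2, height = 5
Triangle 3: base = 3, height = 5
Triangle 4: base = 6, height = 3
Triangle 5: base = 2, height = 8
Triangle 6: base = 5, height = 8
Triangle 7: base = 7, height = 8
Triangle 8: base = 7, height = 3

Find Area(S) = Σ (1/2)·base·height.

(1/2)×6×5 + (1/2)×2×5 + (1/2)×3×5 + (1/2)×6×3 + (1/2)×2×8 + (1/2)×5×8 + (1/2)×7×8 + (1/2)×7×3 = 103.0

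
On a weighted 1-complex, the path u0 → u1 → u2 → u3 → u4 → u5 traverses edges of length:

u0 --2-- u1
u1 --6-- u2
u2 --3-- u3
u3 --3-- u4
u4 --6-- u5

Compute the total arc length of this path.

Arc length = 2 + 6 + 3 + 3 + 6 = 20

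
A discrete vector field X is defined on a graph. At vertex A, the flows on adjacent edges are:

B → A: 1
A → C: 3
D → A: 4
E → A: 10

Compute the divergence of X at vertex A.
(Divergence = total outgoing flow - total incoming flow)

Divergence = sum of outgoing flows = (-1) + 3 + (-4) + (-10) = -12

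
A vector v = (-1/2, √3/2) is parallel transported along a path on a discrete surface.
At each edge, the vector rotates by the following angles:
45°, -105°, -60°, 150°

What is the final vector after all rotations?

Total rotation: 45° + (-105°) + (-60°) + 150° = 30°. Final vector: (-0.8660, 0.5000)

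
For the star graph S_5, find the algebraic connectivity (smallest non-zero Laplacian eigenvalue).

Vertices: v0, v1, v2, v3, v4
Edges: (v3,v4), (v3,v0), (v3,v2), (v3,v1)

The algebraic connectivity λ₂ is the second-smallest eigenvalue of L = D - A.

The star S_5 is the complete bipartite graph K_{1,4} (one hub of degree 4, 4 leaves of degree 1). The Laplacian spectrum of K_{p,q} is 0, p (multiplicity q−1), q (multiplicity p−1), p+q. With p = 1, q = 4: 0 once, 1 with multiplicity 3, and 5 once. (Check: trace L = sum of degrees = 8 = 3·1 + 5.)
Laplacian eigenvalues: [0.0, 1.0, 1.0, 1.0, 5.0]. Algebraic connectivity (smallest non-zero eigenvalue) = 1.0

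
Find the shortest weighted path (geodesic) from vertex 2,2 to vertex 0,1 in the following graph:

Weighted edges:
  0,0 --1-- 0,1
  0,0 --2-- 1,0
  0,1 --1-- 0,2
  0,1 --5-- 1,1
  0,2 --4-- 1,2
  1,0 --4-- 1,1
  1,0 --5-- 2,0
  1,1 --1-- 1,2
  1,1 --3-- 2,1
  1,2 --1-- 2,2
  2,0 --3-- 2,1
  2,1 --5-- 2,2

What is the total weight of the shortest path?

Shortest path: 2,2 → 1,2 → 0,2 → 0,1, total weight = 6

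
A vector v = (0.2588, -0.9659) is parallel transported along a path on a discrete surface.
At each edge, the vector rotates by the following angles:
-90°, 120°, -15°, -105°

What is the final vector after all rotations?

Total rotation: (-90°) + 120° + (-15°) + (-105°) = -90°. Final vector: (-0.9659, -0.2588)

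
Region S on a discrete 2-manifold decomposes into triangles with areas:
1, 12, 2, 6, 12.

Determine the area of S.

1 + 12 + 2 + 6 + 12 = 33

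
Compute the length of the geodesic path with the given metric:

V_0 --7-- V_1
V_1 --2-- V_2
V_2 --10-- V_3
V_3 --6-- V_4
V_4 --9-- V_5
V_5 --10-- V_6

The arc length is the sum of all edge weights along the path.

Arc length = 7 + 2 + 10 + 6 + 9 + 10 = 44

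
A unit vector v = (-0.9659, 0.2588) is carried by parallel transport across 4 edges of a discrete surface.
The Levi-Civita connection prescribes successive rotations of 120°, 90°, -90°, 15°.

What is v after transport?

Total rotation: 120° + 90° + (-90°) + 15° = 135°. Final vector: (0.5000, -0.8660)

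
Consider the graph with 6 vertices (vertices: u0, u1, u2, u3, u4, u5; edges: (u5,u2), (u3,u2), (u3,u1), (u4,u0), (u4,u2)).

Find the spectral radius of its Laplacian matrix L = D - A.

Degrees: deg(u0) = 1, deg(u1) = 1, deg(u2) = 3, deg(u3) = 2, deg(u4) = 2, deg(u5) = 1.
L = D − A with rows/columns ordered (u0, u1, u2, u3, u4, u5):
  [ 1,  0,  0,  0, -1,  0]
  [ 0,  1,  0, -1,  0,  0]
  [ 0,  0,  3, -1, -1, -1]
  [ 0, -1, -1,  2,  0,  0]
  [-1,  0, -1,  0,  2,  0]
  [ 0,  0, -1,  0,  0,  1]
Characteristic polynomial: det(λI − L) = λ(λ² − 3λ + 1)(λ² − 5λ + 3)(λ − 2).
Roots: λ = 0; (λ² − 3λ + 1) = 0 ⇒ λ = (3 ± √5)/2 ≈ 0.382, 2.618; (λ² − 5λ + 3) = 0 ⇒ λ = (5 ± √13)/2 ≈ 0.6972, 4.3028; (λ − 2) = 0 ⇒ λ = 2.
(Check: the roots sum (with multiplicity) to 10, matching trace L = Σdeg = 2·5 = 10.)
Laplacian eigenvalues: [0.0, 0.382, 0.6972, 2.0, 2.618, 4.3028]. Largest eigenvalue (spectral radius) = 4.3028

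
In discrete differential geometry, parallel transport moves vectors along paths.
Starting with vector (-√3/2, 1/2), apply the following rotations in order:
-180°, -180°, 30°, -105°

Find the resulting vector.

Total rotation: (-180°) + (-180°) + 30° + (-105°) = -435° ≡ -75° (mod 360°). Final vector: (0.2588, 0.9659)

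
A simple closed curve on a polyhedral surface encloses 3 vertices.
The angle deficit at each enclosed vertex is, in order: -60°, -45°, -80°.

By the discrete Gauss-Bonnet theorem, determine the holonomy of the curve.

Holonomy = total enclosed curvature = (-60°) + (-45°) + (-80°) = -185°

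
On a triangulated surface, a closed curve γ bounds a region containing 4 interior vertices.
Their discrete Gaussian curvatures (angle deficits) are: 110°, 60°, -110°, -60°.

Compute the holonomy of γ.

Holonomy = total enclosed curvature = 110° + 60° + (-110°) + (-60°) = 0°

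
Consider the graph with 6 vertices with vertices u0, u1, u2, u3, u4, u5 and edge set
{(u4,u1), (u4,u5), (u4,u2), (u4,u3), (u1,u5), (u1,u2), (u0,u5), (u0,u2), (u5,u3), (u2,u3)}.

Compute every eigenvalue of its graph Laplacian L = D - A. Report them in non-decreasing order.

Degrees: deg(u0) = 2, deg(u1) = 3, deg(u2) = 4, deg(u3) = 3, deg(u4) = 4, deg(u5) = 4.
L = D − A with rows/columns ordered (u0, u1, u2, u3, u4, u5):
  [ 2,  0, -1,  0,  0, -1]
  [ 0,  3, -1,  0, -1, -1]
  [-1, -1,  4, -1, -1,  0]
  [ 0,  0, -1,  3, -1, -1]
  [ 0, -1, -1, -1,  4, -1]
  [-1, -1,  0, -1, -1,  4]
Characteristic polynomial: det(λI − L) = λ(λ − 2)(λ − 3)(λ − 4)(λ − 5)(λ − 6).
Roots: λ = 0; (λ − 2) = 0 ⇒ λ = 2; (λ − 3) = 0 ⇒ λ = 3; (λ − 4) = 0 ⇒ λ = 4; (λ − 5) = 0 ⇒ λ = 5; (λ − 6) = 0 ⇒ λ = 6.
(Check: the roots sum (with multiplicity) to 20, matching trace L = Σdeg = 2·10 = 20.)
Laplacian eigenvalues (increasing order): [0.0, 2.0, 3.0, 4.0, 5.0, 6.0]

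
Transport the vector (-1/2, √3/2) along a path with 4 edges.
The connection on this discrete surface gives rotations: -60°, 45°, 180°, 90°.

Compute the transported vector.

Total rotation: (-60°) + 45° + 180° + 90° = 255° ≡ -105° (mod 360°). Final vector: (0.9659, 0.2588)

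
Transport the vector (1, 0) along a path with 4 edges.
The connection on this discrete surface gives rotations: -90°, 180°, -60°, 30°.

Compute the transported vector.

Total rotation: (-90°) + 180° + (-60°) + 30° = 60°. Final vector: (0.5000, 0.8660)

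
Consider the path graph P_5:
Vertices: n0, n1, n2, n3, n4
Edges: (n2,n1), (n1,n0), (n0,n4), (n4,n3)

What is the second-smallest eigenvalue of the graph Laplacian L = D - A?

The path graph P_n has Laplacian eigenvalues λ_k = 2 − 2cos(kπ/n), k = 0, 1, …, n−1. Here n = 5:
k=0: 2 − 2cos(0) = 0.0; k=1: 2 − 2cos(π/5) = 0.382; k=2: 2 − 2cos(2π/5) = 1.382; k=3: 2 − 2cos(3π/5) = 2.618; k=4: 2 − 2cos(4π/5) = 3.618.
Laplacian eigenvalues: [0.0, 0.382, 1.382, 2.618, 3.618]. Algebraic connectivity (smallest non-zero eigenvalue) = 0.382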